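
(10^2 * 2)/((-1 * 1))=-200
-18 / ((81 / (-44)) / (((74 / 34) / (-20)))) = -814 / 765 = -1.06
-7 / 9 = -0.78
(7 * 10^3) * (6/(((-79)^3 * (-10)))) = 0.01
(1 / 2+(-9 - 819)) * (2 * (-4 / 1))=6620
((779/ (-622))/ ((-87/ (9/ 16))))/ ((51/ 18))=7011/ 2453168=0.00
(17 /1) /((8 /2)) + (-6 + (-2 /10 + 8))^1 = 121 /20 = 6.05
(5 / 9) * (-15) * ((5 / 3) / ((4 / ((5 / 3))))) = -625 / 108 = -5.79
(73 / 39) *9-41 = -314 / 13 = -24.15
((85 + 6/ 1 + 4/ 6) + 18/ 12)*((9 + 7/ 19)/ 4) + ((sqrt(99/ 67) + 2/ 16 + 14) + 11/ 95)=3*sqrt(737)/ 67 + 529979/ 2280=233.66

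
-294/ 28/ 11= -21/ 22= -0.95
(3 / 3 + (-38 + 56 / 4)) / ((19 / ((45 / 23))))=-45 / 19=-2.37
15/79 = 0.19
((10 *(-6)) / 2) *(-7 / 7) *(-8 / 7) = -240 / 7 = -34.29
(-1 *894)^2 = 799236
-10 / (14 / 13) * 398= -25870 / 7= -3695.71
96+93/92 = 8925/92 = 97.01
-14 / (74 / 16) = -112 / 37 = -3.03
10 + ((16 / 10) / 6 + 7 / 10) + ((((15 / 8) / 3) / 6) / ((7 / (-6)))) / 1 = 9137 / 840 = 10.88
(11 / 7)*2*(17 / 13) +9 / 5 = 2689 / 455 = 5.91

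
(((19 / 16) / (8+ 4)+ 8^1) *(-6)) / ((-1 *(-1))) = -1555 / 32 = -48.59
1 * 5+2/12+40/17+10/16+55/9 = 17449/1224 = 14.26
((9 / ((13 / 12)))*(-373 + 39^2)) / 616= 2214 / 143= 15.48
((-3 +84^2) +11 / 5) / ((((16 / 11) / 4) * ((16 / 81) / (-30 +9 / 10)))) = -2286599139 / 800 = -2858248.92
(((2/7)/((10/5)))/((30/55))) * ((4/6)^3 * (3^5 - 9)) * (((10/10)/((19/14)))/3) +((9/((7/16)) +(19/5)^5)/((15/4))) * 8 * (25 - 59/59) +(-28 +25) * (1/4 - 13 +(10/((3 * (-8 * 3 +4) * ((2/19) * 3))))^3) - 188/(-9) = 41685.70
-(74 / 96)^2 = -1369 / 2304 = -0.59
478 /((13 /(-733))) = -350374 /13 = -26951.85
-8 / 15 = -0.53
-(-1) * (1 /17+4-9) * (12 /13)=-1008 /221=-4.56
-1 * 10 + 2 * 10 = 10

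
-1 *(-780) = 780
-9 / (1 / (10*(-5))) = 450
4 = 4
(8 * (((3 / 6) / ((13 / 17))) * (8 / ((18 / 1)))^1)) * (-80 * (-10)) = 217600 / 117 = 1859.83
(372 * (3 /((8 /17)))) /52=4743 /104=45.61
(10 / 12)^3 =0.58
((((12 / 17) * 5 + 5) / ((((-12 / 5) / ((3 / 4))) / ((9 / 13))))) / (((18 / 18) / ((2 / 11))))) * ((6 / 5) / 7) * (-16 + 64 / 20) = 12528 / 17017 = 0.74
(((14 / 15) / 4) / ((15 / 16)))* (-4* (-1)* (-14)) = -3136 / 225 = -13.94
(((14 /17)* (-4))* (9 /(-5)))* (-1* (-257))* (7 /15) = 302232 /425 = 711.13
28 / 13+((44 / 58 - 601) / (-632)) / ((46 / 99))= 46009273 / 10960144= 4.20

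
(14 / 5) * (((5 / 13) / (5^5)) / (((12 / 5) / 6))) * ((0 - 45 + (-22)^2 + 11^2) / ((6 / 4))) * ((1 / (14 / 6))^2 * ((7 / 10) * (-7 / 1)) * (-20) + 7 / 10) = 146608 / 24375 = 6.01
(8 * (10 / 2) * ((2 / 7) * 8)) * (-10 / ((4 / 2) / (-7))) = 3200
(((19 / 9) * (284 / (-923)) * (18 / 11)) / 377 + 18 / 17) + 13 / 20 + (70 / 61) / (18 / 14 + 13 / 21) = 645281304 / 279528535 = 2.31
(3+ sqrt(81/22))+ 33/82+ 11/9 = 9*sqrt(22)/22+ 3413/738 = 6.54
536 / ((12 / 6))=268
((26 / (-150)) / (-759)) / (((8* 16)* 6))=13 / 43718400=0.00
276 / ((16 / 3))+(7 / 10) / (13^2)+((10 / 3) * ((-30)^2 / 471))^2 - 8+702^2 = 41064310506441 / 83313620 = 492888.32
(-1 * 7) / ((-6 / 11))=77 / 6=12.83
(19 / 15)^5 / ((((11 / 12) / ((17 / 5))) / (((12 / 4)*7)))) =253.98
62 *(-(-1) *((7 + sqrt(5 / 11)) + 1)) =62 *sqrt(55) / 11 + 496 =537.80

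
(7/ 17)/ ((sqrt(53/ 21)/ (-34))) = -14* sqrt(1113)/ 53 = -8.81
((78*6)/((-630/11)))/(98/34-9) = 187/140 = 1.34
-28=-28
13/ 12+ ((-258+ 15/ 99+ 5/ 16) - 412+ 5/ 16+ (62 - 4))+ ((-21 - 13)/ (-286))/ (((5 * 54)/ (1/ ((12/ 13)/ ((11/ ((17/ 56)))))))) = -21744779/ 35640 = -610.12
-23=-23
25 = 25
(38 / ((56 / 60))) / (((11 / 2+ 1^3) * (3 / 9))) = 1710 / 91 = 18.79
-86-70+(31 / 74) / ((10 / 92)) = -152.15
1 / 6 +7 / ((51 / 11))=57 / 34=1.68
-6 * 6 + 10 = -26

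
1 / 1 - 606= -605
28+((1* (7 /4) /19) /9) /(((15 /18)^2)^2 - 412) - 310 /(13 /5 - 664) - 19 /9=7949305567177 /301594818519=26.36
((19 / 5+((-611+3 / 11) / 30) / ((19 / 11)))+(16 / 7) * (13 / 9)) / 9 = -28036 / 53865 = -0.52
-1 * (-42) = 42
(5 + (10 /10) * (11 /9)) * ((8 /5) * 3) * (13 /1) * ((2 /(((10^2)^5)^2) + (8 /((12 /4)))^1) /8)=36400000000000000000273 /281250000000000000000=129.42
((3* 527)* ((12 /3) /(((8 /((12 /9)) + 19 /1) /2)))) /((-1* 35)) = -14.45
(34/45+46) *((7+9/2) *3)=24196/15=1613.07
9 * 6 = 54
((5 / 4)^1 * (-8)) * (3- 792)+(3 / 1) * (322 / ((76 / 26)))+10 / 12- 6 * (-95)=1002209 / 114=8791.31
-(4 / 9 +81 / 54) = -35 / 18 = -1.94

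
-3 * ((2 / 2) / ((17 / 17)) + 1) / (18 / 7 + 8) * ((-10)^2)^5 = -210000000000 / 37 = -5675675675.68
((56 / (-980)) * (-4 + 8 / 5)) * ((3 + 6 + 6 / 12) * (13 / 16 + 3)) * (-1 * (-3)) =10431 / 700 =14.90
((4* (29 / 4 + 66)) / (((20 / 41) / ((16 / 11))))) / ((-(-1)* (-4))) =-218.42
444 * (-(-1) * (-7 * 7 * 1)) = -21756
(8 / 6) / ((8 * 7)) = 1 / 42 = 0.02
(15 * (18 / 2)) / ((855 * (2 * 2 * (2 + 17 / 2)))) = 1 / 266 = 0.00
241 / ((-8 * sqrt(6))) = -241 * sqrt(6) / 48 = -12.30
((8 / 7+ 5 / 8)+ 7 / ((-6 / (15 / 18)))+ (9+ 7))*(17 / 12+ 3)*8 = 448645 / 756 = 593.45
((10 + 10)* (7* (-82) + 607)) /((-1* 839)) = -660 /839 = -0.79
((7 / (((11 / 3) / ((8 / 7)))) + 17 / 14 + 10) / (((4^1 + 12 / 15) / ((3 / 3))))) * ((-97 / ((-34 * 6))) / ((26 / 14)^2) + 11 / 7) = 4255009705 / 891963072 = 4.77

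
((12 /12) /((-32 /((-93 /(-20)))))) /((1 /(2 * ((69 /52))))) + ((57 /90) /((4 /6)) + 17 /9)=367399 /149760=2.45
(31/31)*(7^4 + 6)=2407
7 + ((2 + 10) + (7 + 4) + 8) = 38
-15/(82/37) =-555/82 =-6.77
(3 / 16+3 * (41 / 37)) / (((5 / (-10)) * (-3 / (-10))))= -3465 / 148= -23.41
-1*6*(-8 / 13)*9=432 / 13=33.23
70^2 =4900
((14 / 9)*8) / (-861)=-16 / 1107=-0.01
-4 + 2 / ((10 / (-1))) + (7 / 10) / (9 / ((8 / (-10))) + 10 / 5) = -4.28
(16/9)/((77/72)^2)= 9216/5929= 1.55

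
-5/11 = -0.45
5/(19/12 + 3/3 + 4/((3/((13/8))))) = 20/19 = 1.05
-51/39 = -17/13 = -1.31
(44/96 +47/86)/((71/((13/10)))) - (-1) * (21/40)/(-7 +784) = 103423/5422128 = 0.02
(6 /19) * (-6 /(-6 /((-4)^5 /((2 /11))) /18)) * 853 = -518842368 /19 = -27307493.05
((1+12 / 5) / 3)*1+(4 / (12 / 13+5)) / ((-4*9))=3862 / 3465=1.11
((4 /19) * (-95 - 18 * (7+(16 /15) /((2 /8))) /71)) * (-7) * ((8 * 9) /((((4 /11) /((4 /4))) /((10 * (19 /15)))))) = 128395344 /355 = 361677.03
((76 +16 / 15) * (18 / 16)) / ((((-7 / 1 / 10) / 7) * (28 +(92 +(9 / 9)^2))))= -867 / 121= -7.17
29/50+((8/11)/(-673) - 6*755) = -1676565213/370150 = -4529.42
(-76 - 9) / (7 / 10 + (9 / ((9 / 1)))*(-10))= 850 / 93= 9.14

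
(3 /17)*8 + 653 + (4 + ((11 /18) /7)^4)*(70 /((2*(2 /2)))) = 486272646325 /612115056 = 794.41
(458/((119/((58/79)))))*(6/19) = 159384/178619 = 0.89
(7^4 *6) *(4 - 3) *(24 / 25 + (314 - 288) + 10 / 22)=394933.94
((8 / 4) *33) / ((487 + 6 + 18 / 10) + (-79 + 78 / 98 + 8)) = 0.16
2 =2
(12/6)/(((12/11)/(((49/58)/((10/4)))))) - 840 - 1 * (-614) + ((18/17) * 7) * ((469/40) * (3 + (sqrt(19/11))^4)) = 294.60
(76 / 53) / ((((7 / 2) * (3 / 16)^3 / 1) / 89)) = 55410688 / 10017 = 5531.66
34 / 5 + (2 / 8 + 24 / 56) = 1047 / 140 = 7.48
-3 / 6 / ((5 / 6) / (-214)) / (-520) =-0.25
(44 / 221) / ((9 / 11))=484 / 1989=0.24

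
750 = 750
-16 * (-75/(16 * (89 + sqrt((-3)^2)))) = 0.82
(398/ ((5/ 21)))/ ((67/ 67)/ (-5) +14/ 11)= 91938/ 59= 1558.27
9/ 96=3/ 32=0.09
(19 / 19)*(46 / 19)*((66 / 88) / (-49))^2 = 207 / 364952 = 0.00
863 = 863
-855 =-855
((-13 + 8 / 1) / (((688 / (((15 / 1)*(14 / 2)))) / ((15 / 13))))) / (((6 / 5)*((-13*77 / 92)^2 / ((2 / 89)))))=-991875 / 7121507393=-0.00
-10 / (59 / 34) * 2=-680 / 59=-11.53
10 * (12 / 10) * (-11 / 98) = -66 / 49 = -1.35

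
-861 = -861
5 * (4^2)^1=80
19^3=6859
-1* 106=-106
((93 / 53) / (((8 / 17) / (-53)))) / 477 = -527 / 1272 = -0.41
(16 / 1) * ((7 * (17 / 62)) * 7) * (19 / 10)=408.44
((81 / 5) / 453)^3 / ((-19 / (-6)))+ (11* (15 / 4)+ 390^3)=1940209247712395517 / 32708034500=59319041.25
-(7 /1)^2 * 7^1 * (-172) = 58996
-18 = -18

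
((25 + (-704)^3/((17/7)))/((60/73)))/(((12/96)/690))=-16403126317668/17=-964889783392.24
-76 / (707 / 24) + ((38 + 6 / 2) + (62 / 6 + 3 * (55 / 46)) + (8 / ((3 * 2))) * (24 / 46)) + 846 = 87715349 / 97566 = 899.04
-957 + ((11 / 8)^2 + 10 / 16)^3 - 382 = -346837535 / 262144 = -1323.08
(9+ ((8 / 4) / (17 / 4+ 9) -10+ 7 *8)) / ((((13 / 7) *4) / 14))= 143227 / 1378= 103.94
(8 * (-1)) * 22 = -176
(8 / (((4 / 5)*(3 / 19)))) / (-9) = -190 / 27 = -7.04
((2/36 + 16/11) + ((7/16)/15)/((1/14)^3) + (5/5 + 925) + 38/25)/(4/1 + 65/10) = 713552/7425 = 96.10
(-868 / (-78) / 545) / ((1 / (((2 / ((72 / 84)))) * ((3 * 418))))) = 1269884 / 21255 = 59.75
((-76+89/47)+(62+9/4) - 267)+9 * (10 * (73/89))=-3397201/16732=-203.04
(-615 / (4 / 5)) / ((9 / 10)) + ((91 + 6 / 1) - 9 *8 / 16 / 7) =-757.81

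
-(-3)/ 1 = 3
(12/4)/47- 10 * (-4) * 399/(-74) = -215.61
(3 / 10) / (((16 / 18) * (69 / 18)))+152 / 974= 109367 / 448040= 0.24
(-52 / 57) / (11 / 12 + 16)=-208 / 3857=-0.05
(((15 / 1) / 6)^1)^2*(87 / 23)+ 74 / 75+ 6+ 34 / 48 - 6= 116547 / 4600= 25.34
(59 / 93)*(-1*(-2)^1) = 1.27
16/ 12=4/ 3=1.33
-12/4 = -3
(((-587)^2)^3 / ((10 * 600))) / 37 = 40909917857572009 / 222000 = 184278909268.34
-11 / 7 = -1.57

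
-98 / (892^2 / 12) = -147 / 99458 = -0.00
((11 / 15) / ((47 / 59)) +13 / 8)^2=206123449 / 31809600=6.48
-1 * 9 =-9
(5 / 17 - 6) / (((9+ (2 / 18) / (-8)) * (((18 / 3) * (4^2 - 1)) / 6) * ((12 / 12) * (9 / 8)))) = -6208 / 164985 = -0.04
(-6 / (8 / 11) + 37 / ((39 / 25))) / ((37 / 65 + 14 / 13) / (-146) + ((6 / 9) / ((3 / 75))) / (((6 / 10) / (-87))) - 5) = -880745 / 137890342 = -0.01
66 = 66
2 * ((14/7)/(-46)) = -2/23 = -0.09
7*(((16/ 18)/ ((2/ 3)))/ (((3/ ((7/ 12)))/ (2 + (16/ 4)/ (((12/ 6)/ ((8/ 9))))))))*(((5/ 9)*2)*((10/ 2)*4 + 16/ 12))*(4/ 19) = 34.21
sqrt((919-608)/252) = sqrt(2177)/42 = 1.11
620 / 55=124 / 11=11.27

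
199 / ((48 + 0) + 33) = 199 / 81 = 2.46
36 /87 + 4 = 4.41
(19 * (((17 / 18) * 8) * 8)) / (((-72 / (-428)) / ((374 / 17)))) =12165472 / 81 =150191.01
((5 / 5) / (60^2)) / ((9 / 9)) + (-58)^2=12110401 / 3600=3364.00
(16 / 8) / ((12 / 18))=3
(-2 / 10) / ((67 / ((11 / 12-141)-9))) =1789 / 4020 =0.45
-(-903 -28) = 931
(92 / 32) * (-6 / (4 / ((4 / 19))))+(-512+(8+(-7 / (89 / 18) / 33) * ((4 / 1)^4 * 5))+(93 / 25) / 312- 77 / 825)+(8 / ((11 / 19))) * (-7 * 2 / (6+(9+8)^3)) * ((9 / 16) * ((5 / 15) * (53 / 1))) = -7270436082973 / 12976125240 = -560.29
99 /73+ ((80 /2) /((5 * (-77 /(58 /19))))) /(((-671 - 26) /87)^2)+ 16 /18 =1046031991813 /466955238519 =2.24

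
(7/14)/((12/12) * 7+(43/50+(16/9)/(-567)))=127575/2004679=0.06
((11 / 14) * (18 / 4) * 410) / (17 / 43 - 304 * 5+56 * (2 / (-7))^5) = -299330955 / 313799102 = -0.95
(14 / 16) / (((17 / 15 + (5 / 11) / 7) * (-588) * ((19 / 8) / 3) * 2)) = -165 / 210368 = -0.00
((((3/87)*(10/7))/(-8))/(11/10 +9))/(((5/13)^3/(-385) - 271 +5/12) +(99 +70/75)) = 0.00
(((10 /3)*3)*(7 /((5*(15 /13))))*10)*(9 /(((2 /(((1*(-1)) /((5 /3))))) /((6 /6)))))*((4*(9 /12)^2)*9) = -66339 /10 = -6633.90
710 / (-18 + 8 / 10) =-1775 / 43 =-41.28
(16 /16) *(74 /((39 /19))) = 1406 /39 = 36.05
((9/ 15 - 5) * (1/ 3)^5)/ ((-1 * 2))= 11/ 1215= 0.01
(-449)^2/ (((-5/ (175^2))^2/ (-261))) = -1973991941578125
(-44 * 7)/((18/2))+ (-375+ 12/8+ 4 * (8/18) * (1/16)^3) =-939391/2304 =-407.72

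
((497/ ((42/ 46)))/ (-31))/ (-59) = 1633/ 5487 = 0.30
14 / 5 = 2.80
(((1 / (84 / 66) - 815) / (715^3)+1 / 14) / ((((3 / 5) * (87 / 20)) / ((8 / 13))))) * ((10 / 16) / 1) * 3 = 731028952 / 23150946819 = 0.03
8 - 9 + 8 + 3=10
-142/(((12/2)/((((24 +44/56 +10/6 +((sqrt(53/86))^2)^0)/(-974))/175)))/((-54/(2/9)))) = -2210301/2386300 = -0.93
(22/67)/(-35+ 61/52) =-1144/117853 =-0.01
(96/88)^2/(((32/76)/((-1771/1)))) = -55062/11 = -5005.64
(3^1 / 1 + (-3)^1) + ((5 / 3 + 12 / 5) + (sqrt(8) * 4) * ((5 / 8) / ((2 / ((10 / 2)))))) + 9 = 196 / 15 + 25 * sqrt(2) / 2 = 30.74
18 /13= 1.38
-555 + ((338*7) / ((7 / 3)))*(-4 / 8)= -1062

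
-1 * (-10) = 10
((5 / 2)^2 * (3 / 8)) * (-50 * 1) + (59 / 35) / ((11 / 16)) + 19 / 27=-18965777 / 166320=-114.03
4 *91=364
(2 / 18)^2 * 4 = 4 / 81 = 0.05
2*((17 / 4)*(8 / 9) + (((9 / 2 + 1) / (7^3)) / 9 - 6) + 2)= -1361 / 3087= -0.44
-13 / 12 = -1.08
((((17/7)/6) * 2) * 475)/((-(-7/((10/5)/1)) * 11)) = 16150/1617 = 9.99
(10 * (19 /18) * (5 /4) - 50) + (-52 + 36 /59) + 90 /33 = -1996877 /23364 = -85.47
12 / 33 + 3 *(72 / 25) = 2476 / 275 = 9.00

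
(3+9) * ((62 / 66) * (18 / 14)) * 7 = 1116 / 11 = 101.45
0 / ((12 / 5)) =0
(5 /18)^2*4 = 25 /81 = 0.31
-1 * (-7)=7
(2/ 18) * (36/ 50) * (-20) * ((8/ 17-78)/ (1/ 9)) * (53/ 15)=1676496/ 425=3944.70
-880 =-880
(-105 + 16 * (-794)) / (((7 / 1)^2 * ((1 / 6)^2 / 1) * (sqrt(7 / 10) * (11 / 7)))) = -461124 * sqrt(70) / 539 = -7157.77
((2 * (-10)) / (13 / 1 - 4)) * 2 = -40 / 9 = -4.44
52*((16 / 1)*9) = 7488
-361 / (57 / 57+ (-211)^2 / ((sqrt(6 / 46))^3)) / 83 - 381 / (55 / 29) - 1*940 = -2283681539371295881 / 2001665120805460 - 1108973589*sqrt(69) / 2001665120805460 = -1140.89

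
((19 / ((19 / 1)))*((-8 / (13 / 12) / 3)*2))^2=24.24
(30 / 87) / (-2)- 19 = -556 / 29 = -19.17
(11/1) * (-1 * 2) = -22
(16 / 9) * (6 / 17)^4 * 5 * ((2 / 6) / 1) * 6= 23040 / 83521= 0.28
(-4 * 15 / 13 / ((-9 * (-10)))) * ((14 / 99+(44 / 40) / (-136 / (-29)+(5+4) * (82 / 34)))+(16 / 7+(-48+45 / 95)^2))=-956026349237 / 8244451215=-115.96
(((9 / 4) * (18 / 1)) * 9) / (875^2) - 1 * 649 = -993780521 / 1531250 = -649.00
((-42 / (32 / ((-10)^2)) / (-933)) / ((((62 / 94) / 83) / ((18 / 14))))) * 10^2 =21943125 / 9641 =2276.02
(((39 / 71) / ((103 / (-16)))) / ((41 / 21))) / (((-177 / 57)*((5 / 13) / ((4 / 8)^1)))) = 1618344 / 88450735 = 0.02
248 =248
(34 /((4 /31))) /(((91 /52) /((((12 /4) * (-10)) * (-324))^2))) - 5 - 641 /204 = 14225747649.00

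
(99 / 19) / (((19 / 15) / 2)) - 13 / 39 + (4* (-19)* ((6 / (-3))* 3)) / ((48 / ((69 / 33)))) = 661349 / 23826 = 27.76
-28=-28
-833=-833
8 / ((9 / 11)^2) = 968 / 81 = 11.95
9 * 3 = 27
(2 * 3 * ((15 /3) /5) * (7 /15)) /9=14 /45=0.31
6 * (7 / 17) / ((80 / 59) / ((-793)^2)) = 779143911 / 680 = 1145799.87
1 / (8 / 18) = 9 / 4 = 2.25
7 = 7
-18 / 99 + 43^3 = 79506.82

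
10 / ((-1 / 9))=-90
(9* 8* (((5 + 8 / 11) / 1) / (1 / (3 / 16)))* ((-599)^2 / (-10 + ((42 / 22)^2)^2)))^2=659890730304238802622561 / 9243284164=71391371139959.99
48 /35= 1.37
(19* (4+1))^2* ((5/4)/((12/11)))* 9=93070.31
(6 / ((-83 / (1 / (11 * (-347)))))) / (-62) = -3 / 9821141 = -0.00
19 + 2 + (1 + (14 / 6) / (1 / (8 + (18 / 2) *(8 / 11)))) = 1846 / 33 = 55.94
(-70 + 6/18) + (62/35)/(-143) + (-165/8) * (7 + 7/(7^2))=-13033049/60060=-217.00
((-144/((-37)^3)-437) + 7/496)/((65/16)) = -107.57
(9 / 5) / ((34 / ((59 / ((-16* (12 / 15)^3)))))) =-13275 / 34816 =-0.38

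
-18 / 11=-1.64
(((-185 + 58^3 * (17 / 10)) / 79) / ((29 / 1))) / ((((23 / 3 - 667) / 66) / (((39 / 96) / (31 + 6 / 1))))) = -2133237249 / 13413530080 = -0.16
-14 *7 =-98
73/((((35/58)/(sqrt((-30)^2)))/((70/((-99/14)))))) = -1185520/33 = -35924.85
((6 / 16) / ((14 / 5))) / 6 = 5 / 224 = 0.02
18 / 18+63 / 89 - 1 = 63 / 89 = 0.71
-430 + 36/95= -40814/95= -429.62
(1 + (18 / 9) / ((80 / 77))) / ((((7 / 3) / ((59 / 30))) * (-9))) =-767 / 2800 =-0.27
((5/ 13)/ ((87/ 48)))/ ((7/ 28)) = 320/ 377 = 0.85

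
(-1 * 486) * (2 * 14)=-13608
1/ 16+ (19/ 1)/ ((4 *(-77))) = 1/ 1232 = 0.00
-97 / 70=-1.39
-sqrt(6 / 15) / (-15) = sqrt(10) / 75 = 0.04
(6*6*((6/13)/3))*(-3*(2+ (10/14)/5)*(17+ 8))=-81000/91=-890.11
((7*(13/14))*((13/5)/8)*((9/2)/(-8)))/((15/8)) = -507/800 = -0.63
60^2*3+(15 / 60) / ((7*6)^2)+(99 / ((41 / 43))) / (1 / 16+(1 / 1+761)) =38096251280585 / 3527386128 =10800.14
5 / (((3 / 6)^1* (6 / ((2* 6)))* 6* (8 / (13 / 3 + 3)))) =55 / 18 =3.06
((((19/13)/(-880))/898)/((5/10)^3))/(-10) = 0.00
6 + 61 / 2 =73 / 2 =36.50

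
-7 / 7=-1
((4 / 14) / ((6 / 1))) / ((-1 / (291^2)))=-28227 / 7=-4032.43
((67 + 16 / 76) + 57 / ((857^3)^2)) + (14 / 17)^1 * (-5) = 63.09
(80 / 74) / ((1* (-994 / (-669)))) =13380 / 18389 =0.73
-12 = -12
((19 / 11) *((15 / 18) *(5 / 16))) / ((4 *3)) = 475 / 12672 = 0.04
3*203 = 609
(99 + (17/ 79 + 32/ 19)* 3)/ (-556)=-39288/ 208639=-0.19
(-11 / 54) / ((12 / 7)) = -77 / 648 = -0.12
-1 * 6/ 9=-2/ 3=-0.67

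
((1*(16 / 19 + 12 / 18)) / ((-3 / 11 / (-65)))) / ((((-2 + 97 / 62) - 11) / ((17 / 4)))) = -16202615 / 121239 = -133.64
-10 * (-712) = 7120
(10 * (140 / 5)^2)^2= 61465600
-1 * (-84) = 84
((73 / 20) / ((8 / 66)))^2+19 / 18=52290329 / 57600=907.82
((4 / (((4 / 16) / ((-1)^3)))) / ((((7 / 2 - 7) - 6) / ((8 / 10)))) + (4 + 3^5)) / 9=23593 / 855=27.59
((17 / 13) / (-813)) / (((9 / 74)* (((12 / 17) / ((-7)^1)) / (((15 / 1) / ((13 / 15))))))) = 2.27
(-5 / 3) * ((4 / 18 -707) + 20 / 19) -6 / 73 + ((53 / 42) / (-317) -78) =182506474331 / 166198662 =1098.12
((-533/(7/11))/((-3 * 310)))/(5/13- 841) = -76219/71141280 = -0.00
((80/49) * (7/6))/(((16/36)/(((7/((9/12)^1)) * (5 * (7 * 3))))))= 4200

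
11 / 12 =0.92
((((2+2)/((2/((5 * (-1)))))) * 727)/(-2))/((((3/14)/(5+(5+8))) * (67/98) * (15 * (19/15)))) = 29923320/1273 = 23506.14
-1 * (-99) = 99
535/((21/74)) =39590/21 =1885.24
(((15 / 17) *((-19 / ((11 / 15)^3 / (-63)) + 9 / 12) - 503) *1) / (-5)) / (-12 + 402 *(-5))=13485521 / 61002392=0.22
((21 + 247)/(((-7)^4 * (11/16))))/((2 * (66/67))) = 0.08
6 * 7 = 42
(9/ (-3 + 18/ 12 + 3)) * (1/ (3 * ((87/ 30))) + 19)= 3326/ 29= 114.69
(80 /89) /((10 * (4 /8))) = 16 /89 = 0.18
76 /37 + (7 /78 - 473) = -1358891 /2886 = -470.86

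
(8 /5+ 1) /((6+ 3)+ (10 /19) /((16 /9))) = 1976 /7065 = 0.28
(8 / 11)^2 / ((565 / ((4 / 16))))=16 / 68365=0.00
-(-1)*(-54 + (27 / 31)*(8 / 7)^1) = -53.00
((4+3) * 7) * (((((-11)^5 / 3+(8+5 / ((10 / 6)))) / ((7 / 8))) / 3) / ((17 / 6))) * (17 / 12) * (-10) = 45085040 / 9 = 5009448.89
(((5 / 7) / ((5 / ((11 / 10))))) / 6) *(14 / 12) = 11 / 360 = 0.03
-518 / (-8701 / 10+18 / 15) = 0.60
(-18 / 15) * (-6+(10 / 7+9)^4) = -34060602 / 2401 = -14186.01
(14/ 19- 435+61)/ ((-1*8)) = 1773/ 38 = 46.66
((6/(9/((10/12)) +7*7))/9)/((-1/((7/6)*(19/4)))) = -665/10764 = -0.06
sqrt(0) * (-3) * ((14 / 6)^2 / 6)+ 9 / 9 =1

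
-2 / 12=-1 / 6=-0.17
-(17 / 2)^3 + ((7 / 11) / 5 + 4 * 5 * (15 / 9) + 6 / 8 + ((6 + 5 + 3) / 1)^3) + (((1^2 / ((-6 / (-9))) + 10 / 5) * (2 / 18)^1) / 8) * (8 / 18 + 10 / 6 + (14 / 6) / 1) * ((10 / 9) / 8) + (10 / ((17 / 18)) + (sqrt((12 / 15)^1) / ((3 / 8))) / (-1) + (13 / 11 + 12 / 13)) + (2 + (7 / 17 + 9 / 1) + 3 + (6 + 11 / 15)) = 2291300941 / 1042470 - 16 * sqrt(5) / 15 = 2195.57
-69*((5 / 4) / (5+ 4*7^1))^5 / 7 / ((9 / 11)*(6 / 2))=-71875 / 229518406656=-0.00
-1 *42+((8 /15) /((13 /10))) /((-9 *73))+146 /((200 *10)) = -1074311521 /25623000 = -41.93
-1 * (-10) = 10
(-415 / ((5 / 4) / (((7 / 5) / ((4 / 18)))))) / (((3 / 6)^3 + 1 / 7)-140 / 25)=585648 / 1493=392.26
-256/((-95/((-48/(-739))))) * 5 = 12288/14041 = 0.88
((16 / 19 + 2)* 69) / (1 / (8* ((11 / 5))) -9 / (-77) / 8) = 52164 / 19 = 2745.47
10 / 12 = 5 / 6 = 0.83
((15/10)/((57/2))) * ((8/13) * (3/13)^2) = 72/41743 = 0.00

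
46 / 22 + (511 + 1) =5655 / 11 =514.09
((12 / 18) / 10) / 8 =1 / 120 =0.01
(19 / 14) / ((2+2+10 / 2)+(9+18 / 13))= 247 / 3528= 0.07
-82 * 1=-82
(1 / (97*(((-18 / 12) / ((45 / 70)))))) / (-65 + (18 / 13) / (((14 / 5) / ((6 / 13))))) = 507 / 7432625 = 0.00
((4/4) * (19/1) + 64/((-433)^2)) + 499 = 97119366/187489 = 518.00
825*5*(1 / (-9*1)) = -1375 / 3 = -458.33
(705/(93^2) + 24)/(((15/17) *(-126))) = -1180259/5448870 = -0.22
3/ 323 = 0.01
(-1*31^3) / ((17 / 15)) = -446865 / 17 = -26286.18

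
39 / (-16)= -39 / 16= -2.44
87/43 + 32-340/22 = 8783/473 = 18.57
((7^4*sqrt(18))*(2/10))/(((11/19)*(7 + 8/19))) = 474.19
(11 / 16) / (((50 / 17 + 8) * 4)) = 187 / 11904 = 0.02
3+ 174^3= 5268027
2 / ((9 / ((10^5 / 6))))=3703.70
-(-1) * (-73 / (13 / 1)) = -73 / 13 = -5.62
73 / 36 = 2.03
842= 842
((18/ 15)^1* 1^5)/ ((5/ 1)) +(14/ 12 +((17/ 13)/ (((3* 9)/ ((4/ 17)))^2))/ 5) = 11331493/ 8055450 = 1.41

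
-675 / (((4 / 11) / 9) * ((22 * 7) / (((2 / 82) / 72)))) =-675 / 18368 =-0.04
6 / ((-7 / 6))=-5.14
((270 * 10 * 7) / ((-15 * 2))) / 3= -210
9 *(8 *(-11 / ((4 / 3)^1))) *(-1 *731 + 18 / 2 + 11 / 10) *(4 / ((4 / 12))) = 25692876 / 5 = 5138575.20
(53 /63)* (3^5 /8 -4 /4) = 12455 /504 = 24.71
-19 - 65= -84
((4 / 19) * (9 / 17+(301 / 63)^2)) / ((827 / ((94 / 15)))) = 12092912 / 324552015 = 0.04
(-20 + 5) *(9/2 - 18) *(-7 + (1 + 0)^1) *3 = -3645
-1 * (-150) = 150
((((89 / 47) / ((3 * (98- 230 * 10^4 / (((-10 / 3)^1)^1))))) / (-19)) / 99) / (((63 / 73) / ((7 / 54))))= -6497 / 88951842085788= -0.00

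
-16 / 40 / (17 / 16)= -32 / 85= -0.38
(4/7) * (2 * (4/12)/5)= 8/105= 0.08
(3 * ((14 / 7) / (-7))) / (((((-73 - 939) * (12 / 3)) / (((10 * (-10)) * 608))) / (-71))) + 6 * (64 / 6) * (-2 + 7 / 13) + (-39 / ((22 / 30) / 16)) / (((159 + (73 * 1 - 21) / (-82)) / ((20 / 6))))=119981014352 / 149488339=802.61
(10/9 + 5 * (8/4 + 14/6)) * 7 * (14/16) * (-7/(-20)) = 14063/288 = 48.83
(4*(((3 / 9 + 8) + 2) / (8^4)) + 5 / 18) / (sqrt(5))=2653*sqrt(5) / 46080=0.13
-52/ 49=-1.06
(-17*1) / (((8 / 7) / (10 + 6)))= -238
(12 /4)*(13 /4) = 39 /4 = 9.75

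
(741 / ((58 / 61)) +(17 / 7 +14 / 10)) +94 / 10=1608889 / 2030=792.56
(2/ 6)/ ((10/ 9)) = 3/ 10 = 0.30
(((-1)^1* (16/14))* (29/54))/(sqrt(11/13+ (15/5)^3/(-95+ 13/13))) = -116* sqrt(834626)/129087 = -0.82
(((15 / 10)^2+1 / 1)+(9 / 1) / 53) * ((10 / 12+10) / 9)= 47125 / 11448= 4.12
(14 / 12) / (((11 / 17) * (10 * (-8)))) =-0.02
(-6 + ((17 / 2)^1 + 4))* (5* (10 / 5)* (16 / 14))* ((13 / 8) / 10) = 169 / 14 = 12.07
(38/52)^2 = 361/676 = 0.53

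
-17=-17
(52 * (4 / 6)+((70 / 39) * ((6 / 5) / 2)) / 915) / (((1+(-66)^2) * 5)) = 137458 / 86377525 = 0.00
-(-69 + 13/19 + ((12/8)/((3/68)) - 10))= 842/19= 44.32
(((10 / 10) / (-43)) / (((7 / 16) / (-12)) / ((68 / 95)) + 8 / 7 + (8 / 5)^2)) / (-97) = 2284800 / 34802461123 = 0.00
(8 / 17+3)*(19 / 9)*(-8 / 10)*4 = -17936 / 765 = -23.45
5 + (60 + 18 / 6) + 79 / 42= 2935 / 42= 69.88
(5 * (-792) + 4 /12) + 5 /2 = -23743 /6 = -3957.17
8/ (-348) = -2/ 87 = -0.02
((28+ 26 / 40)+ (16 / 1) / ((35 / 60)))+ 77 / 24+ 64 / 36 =153883 / 2520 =61.06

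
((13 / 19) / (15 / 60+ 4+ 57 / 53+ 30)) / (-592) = -689 / 21059068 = -0.00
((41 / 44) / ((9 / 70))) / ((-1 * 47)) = -1435 / 9306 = -0.15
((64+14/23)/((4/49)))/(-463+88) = -36407/17250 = -2.11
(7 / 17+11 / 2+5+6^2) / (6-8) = -1595 / 68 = -23.46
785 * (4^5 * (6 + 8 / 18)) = 46622720 / 9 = 5180302.22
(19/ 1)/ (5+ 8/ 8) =19/ 6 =3.17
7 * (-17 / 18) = -119 / 18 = -6.61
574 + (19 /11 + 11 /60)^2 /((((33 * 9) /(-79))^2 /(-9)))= 2440663209239 /4269315600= 571.68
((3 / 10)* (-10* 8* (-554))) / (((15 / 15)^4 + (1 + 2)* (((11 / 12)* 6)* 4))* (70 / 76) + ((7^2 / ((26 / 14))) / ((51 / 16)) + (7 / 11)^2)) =40532510304 / 214591265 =188.88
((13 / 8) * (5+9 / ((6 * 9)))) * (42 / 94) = 2821 / 752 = 3.75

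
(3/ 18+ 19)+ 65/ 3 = 245/ 6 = 40.83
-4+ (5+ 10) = 11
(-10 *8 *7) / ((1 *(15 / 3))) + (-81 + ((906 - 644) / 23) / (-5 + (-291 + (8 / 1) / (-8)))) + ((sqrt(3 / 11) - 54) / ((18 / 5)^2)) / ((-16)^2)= -675203165 / 3497472 + 25 *sqrt(33) / 912384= -193.05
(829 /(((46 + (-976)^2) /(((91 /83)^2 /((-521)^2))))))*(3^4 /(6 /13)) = 2409597099 /3562724447864956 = 0.00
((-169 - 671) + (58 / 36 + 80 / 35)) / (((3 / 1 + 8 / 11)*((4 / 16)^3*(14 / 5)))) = -92707120 / 18081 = -5127.32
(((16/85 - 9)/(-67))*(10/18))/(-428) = -7/41004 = -0.00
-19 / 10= -1.90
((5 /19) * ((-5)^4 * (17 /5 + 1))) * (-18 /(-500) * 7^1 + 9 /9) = 17215 /19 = 906.05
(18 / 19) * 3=54 / 19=2.84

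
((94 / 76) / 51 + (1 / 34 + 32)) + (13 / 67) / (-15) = 3466967 / 108205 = 32.04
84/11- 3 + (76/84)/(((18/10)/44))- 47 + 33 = 12.75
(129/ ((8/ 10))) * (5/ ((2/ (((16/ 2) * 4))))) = 12900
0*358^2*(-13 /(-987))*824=0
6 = 6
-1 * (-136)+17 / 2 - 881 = -1473 / 2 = -736.50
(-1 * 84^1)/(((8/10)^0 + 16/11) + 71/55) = -2310/103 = -22.43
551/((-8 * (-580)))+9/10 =163/160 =1.02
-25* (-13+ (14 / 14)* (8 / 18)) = 2825 / 9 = 313.89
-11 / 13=-0.85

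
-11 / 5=-2.20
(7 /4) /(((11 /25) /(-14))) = -55.68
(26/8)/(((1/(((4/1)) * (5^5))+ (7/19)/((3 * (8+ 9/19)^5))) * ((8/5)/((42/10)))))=39551709892865625/383919929032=103020.73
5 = 5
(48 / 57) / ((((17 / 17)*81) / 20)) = 320 / 1539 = 0.21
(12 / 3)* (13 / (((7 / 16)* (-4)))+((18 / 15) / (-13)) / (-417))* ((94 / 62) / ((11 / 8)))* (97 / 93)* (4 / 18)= -7.59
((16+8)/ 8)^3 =27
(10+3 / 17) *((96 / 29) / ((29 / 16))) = 265728 / 14297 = 18.59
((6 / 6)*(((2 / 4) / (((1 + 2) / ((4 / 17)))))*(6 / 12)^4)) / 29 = 0.00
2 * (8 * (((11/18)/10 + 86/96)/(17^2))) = 689/13005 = 0.05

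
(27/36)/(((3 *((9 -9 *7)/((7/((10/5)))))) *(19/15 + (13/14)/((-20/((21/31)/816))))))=-29512/2306925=-0.01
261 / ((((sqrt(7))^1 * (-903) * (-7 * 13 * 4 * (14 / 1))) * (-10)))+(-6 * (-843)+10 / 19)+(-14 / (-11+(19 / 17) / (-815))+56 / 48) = 7328419825 / 1448028-87 * sqrt(7) / 107372720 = 5060.97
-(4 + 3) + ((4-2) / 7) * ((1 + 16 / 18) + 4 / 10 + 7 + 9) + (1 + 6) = 1646 / 315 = 5.23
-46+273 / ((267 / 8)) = -3366 / 89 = -37.82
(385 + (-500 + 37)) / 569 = -0.14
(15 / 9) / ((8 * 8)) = 5 / 192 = 0.03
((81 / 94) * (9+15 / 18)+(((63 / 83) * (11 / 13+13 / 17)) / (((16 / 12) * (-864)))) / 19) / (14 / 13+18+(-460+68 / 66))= -0.02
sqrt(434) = 20.83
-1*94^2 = -8836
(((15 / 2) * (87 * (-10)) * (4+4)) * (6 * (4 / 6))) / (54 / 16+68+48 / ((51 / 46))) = -5679360 / 3119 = -1820.89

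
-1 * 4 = -4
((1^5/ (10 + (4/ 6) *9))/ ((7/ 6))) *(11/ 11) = 3/ 56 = 0.05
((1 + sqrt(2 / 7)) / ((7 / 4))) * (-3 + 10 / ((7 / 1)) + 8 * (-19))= -134.66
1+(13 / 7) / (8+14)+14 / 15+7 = 9.02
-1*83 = -83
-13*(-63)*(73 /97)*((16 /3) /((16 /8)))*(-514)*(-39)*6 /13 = 15206854.27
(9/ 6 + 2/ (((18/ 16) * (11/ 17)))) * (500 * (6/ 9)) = 420500/ 297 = 1415.82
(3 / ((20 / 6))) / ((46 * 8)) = 9 / 3680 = 0.00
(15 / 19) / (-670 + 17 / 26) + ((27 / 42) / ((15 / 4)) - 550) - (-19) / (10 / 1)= -547.93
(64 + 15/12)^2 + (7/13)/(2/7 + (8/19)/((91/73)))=749483/176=4258.43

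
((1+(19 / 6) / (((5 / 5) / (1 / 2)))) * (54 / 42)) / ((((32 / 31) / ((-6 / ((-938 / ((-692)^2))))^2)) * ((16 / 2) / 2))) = 7547408.27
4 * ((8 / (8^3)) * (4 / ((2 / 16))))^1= 2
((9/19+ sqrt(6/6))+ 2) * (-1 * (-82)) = 5412/19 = 284.84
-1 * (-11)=11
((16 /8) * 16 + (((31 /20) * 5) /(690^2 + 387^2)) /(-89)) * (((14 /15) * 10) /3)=49909297319 /501321069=99.56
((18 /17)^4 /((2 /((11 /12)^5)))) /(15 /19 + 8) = 0.05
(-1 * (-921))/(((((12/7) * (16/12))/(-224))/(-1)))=90258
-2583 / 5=-516.60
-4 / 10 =-2 / 5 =-0.40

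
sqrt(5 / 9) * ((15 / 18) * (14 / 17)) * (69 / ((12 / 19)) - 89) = 315 * sqrt(5) / 68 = 10.36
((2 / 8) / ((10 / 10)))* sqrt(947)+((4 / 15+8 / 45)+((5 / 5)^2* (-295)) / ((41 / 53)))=-140551 / 369+sqrt(947) / 4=-373.20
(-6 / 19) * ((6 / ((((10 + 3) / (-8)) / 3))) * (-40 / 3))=-11520 / 247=-46.64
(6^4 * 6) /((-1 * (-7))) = 1110.86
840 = 840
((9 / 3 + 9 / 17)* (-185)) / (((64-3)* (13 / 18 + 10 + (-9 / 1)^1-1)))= -199800 / 13481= -14.82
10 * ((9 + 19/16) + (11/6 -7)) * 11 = 13255/24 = 552.29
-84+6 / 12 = -83.50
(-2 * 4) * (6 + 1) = -56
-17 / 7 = -2.43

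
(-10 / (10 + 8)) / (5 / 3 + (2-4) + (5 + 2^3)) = -0.04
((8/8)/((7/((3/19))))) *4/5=12/665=0.02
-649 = -649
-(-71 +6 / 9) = 211 / 3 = 70.33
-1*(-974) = 974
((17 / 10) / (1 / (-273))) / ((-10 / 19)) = 88179 / 100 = 881.79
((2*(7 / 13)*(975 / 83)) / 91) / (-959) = -150 / 1034761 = -0.00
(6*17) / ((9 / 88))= 2992 / 3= 997.33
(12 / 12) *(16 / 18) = 8 / 9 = 0.89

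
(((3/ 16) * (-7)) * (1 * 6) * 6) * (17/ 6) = -1071/ 8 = -133.88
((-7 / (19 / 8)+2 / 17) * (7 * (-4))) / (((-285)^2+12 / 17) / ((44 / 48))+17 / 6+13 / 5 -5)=8445360 / 9444971269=0.00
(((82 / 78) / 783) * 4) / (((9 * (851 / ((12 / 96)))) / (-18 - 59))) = -3157 / 467765766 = -0.00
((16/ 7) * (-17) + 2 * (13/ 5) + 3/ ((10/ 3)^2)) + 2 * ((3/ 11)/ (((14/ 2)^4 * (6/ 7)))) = -12596869/ 377300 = -33.39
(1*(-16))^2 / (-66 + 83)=256 / 17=15.06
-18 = -18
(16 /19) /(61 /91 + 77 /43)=31304 /91485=0.34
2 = 2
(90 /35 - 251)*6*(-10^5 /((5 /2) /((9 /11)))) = 3756240000 /77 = 48782337.66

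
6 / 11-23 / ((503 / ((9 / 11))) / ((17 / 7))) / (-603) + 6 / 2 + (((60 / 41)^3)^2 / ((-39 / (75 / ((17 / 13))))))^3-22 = -4143119142693065159087589140124284360995290 / 1366437266841819688604371092578463831521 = -3032.06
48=48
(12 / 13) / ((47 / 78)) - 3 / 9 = 169 / 141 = 1.20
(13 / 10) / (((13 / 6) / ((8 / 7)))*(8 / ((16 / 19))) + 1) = 624 / 9125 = 0.07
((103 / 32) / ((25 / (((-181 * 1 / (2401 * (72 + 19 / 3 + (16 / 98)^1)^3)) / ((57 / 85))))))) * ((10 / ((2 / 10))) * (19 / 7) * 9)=-898499385 / 24582412541104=-0.00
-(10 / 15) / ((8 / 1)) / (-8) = 1 / 96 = 0.01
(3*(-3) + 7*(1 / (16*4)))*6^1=-1707 / 32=-53.34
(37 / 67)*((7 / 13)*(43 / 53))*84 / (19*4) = 0.27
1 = 1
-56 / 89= -0.63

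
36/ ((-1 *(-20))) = 9/ 5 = 1.80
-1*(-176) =176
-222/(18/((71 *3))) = -2627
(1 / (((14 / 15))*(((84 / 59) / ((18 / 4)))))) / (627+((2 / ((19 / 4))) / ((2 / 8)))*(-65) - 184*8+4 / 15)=-756675 / 213208016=-0.00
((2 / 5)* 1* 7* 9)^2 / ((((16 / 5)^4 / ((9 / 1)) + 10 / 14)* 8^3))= 0.10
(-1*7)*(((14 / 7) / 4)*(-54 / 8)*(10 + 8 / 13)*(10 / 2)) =65205 / 52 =1253.94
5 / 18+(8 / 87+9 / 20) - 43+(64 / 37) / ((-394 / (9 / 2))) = -1605650989 / 38048580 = -42.20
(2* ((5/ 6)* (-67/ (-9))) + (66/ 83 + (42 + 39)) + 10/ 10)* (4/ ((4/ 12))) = 853396/ 747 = 1142.43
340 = 340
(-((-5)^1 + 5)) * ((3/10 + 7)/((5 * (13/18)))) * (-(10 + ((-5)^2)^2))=0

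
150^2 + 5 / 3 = 67505 / 3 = 22501.67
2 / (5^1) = 0.40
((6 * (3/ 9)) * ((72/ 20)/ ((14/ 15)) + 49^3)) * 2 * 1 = 3294280/ 7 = 470611.43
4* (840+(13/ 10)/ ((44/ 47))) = 370211/ 110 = 3365.55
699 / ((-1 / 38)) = -26562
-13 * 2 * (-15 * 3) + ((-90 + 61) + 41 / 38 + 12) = 43855 / 38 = 1154.08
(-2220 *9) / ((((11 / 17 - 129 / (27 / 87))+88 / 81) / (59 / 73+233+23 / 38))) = 11314.82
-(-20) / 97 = 20 / 97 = 0.21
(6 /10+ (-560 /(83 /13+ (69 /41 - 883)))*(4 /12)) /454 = 5689451 /3175768590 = 0.00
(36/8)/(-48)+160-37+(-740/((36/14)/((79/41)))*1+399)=-384851/11808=-32.59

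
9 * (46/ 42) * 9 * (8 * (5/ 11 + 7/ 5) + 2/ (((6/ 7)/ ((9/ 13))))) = 7304823/ 5005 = 1459.51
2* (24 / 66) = 8 / 11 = 0.73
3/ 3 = 1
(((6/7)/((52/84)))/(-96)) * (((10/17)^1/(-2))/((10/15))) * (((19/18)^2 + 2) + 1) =6665/254592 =0.03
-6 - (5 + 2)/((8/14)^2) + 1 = -423/16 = -26.44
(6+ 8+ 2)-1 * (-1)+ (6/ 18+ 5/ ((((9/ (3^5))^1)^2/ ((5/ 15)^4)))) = 62.33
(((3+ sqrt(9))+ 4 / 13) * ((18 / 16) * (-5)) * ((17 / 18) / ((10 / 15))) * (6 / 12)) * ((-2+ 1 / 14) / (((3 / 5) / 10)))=2352375 / 2912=807.82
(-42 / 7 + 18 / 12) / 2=-9 / 4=-2.25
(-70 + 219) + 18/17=2551/17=150.06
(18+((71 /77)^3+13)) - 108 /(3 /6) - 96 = -127927862 /456533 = -280.22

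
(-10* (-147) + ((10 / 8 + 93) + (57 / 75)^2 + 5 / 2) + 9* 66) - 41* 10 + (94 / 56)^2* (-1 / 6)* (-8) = 322496759 / 183750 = 1755.08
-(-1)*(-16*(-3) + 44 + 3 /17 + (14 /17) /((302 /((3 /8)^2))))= 92.18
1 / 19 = 0.05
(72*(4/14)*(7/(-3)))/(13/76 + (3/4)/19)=-228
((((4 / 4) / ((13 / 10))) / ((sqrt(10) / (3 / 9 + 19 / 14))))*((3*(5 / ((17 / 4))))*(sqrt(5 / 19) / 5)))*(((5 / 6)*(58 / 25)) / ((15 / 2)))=8236*sqrt(38) / 1322685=0.04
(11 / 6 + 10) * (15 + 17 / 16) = 18247 / 96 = 190.07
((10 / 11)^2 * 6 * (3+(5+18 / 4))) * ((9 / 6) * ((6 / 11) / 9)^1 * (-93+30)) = -472500 / 1331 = -355.00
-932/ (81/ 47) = -540.79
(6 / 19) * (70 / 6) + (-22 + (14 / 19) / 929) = -323278 / 17651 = -18.31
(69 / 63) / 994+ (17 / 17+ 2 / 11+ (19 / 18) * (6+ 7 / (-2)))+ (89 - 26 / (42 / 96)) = 46005329 / 1377684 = 33.39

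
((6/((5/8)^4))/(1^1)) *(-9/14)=-110592/4375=-25.28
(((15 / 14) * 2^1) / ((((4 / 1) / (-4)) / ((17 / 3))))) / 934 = -85 / 6538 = -0.01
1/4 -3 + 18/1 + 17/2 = 95/4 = 23.75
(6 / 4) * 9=27 / 2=13.50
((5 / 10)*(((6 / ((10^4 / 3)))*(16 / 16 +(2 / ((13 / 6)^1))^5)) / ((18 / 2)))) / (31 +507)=4961 / 15980450720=0.00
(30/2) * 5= 75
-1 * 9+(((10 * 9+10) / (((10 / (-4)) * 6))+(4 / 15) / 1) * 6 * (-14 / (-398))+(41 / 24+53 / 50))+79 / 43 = -29497063 / 5134200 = -5.75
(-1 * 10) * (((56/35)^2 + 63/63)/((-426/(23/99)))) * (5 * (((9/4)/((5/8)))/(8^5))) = 2047/191938560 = 0.00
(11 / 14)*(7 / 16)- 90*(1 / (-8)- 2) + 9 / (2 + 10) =6155 / 32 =192.34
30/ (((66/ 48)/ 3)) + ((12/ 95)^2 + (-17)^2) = 35190059/ 99275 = 354.47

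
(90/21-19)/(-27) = 103/189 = 0.54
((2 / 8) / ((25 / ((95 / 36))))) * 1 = 19 / 720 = 0.03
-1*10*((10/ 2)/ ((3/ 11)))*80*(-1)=44000/ 3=14666.67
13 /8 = 1.62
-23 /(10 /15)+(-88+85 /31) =-7425 /62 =-119.76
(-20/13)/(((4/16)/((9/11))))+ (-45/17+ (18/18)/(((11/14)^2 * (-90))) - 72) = -95906623/1203345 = -79.70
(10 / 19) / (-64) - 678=-412229 / 608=-678.01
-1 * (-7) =7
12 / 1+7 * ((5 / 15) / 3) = 115 / 9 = 12.78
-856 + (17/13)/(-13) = -856.10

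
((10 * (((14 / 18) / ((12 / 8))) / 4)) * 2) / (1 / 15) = 350 / 9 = 38.89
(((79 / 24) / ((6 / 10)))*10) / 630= 395 / 4536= 0.09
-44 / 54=-0.81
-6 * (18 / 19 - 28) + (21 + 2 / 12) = 20917 / 114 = 183.48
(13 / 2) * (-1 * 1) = -13 / 2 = -6.50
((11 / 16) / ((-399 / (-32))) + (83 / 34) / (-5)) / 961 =-29377 / 65184630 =-0.00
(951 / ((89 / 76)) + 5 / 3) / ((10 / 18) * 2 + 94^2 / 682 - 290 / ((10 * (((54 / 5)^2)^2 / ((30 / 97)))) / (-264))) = 141456584150343 / 2475564289811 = 57.14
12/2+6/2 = 9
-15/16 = -0.94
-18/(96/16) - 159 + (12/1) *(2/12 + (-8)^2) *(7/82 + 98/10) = 7449.73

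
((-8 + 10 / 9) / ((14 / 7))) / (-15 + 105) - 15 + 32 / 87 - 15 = -696959 / 23490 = -29.67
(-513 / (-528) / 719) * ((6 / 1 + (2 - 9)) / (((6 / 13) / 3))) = -2223 / 253088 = -0.01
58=58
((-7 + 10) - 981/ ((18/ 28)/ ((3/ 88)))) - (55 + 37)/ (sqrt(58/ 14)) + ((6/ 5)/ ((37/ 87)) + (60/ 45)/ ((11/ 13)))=-92 * sqrt(203)/ 29 - 1089751/ 24420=-89.83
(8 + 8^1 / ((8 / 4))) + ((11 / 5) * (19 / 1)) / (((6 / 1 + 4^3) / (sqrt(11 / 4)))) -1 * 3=209 * sqrt(11) / 700 + 9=9.99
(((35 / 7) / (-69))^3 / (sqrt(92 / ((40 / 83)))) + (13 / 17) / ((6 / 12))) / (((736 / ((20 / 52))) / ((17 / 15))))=1 / 1104- 2125 *sqrt(19090) / 18000958139424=0.00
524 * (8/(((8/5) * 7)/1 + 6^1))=10480/43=243.72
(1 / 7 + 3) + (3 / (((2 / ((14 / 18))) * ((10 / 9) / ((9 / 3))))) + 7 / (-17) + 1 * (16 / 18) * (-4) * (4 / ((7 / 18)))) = -73043 / 2380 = -30.69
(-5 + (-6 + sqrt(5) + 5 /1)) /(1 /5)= -18.82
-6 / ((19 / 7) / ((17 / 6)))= -119 / 19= -6.26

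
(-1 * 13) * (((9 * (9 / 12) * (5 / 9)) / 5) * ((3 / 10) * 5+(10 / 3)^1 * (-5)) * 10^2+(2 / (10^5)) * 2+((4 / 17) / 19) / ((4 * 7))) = 835863083107 / 56525000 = 14787.49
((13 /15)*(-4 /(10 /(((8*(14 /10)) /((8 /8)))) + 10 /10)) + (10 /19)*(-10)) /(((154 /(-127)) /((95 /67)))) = 6804914 /820281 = 8.30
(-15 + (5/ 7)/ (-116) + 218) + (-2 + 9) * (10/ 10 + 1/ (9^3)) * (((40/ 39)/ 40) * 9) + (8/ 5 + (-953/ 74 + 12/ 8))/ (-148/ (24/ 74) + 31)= 534095335483/ 2609997390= 204.63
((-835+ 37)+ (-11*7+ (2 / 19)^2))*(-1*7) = 2211097 / 361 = 6124.92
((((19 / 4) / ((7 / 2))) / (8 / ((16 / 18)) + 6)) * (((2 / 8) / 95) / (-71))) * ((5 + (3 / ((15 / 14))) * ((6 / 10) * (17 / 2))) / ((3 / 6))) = -241 / 1863750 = -0.00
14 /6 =7 /3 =2.33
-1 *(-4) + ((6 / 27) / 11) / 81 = 32078 / 8019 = 4.00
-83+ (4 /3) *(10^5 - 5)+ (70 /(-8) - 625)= 1591319 /12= 132609.92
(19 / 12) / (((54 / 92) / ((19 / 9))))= 8303 / 1458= 5.69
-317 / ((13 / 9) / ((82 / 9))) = -25994 / 13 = -1999.54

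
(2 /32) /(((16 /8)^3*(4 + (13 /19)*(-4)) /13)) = 247 /3072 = 0.08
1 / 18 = 0.06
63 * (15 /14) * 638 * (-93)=-4005045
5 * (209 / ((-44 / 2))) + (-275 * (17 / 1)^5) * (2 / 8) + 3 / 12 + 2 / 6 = -292845647 / 3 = -97615215.67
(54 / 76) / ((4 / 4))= 27 / 38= 0.71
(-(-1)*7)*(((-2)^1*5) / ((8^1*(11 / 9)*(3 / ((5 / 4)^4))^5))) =-3337860107421875 / 1306219813797888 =-2.56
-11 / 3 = -3.67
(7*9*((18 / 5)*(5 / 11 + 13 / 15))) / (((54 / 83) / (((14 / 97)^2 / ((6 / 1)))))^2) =50481572428 / 5915969202825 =0.01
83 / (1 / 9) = 747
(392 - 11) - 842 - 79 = -540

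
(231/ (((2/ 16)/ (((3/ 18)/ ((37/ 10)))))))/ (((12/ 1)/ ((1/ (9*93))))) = 770/ 92907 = 0.01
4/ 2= 2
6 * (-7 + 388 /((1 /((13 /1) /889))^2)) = -32800050 /790321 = -41.50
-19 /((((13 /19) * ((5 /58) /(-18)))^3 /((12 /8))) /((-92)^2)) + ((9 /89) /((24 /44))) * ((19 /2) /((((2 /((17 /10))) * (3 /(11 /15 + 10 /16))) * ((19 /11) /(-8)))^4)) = 8043265127026133377557366192301607 /1173247508955600000000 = 6855556961025.28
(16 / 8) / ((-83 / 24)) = -48 / 83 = -0.58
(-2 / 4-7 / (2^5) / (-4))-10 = -1337 / 128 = -10.45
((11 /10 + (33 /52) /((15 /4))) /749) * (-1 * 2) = -33 /9737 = -0.00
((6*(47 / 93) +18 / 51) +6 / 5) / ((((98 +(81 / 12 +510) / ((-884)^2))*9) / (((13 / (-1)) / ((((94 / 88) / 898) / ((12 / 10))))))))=-68.18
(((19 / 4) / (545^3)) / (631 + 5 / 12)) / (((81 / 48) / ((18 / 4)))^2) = 0.00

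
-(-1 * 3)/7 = 3/7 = 0.43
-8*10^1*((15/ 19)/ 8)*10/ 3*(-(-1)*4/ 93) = -2000/ 1767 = -1.13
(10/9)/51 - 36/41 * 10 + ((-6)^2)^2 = 24224594/18819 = 1287.24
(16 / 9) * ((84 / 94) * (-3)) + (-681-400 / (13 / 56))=-1471803 / 611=-2408.84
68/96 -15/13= -139/312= -0.45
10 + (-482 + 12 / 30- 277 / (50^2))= -1179277 / 2500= -471.71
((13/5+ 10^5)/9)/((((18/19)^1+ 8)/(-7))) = -7389081/850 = -8693.04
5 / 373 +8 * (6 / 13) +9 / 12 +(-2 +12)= 280383 / 19396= 14.46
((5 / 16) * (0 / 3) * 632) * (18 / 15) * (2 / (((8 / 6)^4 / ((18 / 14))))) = 0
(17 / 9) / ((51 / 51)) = 17 / 9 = 1.89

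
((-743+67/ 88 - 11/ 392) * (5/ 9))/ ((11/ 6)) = -8001635/ 35574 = -224.93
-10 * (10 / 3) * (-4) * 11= 4400 / 3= 1466.67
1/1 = 1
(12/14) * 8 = 48/7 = 6.86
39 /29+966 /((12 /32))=74743 /29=2577.34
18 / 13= 1.38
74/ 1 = 74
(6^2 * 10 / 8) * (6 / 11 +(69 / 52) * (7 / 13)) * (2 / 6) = 140535 / 7436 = 18.90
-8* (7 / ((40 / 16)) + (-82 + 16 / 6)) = 9184 / 15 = 612.27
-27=-27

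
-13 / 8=-1.62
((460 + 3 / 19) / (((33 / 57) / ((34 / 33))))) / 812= 21233 / 21054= 1.01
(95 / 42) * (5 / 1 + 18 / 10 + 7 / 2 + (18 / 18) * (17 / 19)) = 709 / 28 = 25.32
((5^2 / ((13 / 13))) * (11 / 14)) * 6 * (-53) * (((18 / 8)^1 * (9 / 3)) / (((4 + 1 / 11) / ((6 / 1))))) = -865755 / 14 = -61839.64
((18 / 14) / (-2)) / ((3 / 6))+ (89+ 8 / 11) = 6810 / 77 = 88.44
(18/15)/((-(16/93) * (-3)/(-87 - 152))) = -22227/40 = -555.68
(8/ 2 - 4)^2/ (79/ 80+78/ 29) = 0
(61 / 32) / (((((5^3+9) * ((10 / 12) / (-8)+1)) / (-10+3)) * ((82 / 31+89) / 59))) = -0.07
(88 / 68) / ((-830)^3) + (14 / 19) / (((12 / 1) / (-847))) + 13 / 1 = -10806631353877 / 277030801500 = -39.01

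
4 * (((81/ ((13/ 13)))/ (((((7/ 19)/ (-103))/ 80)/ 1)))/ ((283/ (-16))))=811607040/ 1981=409695.63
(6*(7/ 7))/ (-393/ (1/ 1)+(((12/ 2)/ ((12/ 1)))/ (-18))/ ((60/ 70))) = -1296/ 84895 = -0.02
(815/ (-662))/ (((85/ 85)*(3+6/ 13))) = -2119/ 5958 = -0.36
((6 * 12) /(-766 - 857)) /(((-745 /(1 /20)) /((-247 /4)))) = -0.00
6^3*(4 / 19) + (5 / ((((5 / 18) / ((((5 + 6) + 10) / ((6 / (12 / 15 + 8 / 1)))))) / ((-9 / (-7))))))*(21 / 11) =133596 / 95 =1406.27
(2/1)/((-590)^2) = 1/174050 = 0.00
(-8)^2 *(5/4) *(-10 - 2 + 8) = -320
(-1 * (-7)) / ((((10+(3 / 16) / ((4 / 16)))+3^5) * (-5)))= -0.01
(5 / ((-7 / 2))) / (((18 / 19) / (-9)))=95 / 7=13.57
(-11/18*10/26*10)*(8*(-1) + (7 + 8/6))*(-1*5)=1375/351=3.92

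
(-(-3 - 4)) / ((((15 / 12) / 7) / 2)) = 392 / 5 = 78.40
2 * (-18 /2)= -18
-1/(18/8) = -0.44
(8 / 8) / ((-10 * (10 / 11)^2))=-121 / 1000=-0.12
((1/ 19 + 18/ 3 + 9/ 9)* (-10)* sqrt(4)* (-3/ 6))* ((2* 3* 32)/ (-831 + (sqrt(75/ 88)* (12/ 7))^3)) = -3719896332570880/ 228280887944969-2184114240000* sqrt(66)/ 228280887944969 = -16.37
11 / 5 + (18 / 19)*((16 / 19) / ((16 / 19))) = 3.15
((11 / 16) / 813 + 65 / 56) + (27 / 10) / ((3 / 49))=20606683 / 455280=45.26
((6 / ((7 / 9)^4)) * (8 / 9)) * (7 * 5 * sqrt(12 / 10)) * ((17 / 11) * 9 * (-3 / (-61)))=16061328 * sqrt(30) / 230153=382.23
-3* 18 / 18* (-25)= 75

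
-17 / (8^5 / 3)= -51 / 32768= -0.00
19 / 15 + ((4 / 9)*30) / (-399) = 7381 / 5985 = 1.23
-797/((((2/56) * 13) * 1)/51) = -87547.38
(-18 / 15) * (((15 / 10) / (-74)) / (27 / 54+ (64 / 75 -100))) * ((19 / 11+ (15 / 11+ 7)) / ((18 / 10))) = -225 / 162767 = -0.00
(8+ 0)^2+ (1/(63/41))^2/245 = 62235601/972405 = 64.00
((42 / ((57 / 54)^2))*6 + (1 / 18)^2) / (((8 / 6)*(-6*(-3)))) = 26454313 / 2807136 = 9.42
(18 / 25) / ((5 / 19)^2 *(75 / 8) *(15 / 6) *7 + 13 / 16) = 51984 / 878975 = 0.06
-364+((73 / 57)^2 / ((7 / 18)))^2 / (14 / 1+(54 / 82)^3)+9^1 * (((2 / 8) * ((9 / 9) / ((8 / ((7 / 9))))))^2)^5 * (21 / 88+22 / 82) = -326309364174088868820380838221979901816481 / 899531512106661339505360006899893796864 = -362.75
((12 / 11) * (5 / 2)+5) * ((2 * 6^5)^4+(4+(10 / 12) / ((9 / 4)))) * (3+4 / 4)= 48819686516040905000 / 27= 1808136537631144629.63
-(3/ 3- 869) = 868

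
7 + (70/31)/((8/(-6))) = 329/62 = 5.31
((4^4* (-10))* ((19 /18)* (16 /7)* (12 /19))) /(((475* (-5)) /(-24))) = -131072 /3325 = -39.42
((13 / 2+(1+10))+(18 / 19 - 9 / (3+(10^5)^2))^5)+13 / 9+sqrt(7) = sqrt(7)+87836198415598491140361642963456836483455313803960536345011 / 4456978206685467304011280381203384114180507617110830457026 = 22.35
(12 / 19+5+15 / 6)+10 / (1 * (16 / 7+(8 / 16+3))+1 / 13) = 398863 / 40546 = 9.84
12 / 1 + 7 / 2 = 31 / 2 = 15.50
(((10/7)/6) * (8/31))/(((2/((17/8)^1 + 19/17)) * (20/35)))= 735/4216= 0.17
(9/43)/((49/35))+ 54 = 16299/301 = 54.15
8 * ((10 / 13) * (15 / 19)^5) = 60750000 / 32189287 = 1.89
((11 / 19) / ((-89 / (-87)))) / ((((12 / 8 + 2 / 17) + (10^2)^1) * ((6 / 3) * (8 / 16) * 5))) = 32538 / 29212025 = 0.00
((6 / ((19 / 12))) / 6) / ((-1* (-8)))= 3 / 38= 0.08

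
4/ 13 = 0.31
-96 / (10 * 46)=-24 / 115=-0.21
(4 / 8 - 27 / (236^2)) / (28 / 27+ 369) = 751167 / 556458736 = 0.00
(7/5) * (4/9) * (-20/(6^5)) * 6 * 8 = -56/729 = -0.08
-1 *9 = -9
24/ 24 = 1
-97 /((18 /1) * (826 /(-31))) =3007 /14868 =0.20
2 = 2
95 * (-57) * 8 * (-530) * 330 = 7576668000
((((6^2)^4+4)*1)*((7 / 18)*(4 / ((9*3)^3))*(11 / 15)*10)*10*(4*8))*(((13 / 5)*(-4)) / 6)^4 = 3025973465202688 / 1076168025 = 2811803.91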